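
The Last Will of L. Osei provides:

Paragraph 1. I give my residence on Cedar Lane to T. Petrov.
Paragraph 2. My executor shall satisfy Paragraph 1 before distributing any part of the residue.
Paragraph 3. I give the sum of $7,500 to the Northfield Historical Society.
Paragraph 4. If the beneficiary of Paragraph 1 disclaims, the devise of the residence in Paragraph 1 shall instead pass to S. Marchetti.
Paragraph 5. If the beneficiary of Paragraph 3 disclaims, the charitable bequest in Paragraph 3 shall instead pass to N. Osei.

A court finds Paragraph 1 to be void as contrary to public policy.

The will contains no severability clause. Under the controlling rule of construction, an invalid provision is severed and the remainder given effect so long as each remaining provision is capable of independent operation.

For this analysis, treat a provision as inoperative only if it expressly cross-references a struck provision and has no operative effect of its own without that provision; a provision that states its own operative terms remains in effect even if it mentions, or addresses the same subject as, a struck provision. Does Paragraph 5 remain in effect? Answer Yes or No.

Yes

Paragraph 1 is struck. Paragraph 2 has no operative effect of its own apart from Paragraph 1 and is therefore inoperative. Paragraph 4 operates only by reference to Paragraph 1, so it falls with Paragraph 1. Under the stated default rule, only provisions that cannot operate independently fall away; the rest are enforced. That leaves Paragraph 3 and Paragraph 5 in effect. Paragraph 5 is among the surviving provisions, so the answer is yes.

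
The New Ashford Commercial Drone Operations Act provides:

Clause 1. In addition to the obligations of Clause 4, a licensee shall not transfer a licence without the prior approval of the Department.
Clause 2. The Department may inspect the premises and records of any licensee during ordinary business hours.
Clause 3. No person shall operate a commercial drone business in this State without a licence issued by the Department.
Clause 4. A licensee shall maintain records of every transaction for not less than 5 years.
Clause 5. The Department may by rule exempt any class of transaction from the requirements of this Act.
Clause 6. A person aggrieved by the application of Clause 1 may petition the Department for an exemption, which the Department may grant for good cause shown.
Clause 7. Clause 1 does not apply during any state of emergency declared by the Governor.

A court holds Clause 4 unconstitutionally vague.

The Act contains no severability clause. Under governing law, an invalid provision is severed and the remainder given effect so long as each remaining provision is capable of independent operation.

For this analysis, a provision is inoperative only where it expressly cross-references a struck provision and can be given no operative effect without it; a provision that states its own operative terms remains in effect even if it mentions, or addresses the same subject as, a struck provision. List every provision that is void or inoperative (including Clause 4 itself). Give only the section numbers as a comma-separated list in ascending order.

4

Clause 4 is struck. Clause 1 mentions Clause 4 but its own obligation stands independently of Clause 4, so Clause 1 is not affected. Nothing else in the Act is defined by reference to Clause 4. Under the stated default rule, only provisions that cannot operate independently fall away; the rest are enforced. The provisions still in force are Clause 1, Clause 2, Clause 3, Clause 5, Clause 6, and Clause 7.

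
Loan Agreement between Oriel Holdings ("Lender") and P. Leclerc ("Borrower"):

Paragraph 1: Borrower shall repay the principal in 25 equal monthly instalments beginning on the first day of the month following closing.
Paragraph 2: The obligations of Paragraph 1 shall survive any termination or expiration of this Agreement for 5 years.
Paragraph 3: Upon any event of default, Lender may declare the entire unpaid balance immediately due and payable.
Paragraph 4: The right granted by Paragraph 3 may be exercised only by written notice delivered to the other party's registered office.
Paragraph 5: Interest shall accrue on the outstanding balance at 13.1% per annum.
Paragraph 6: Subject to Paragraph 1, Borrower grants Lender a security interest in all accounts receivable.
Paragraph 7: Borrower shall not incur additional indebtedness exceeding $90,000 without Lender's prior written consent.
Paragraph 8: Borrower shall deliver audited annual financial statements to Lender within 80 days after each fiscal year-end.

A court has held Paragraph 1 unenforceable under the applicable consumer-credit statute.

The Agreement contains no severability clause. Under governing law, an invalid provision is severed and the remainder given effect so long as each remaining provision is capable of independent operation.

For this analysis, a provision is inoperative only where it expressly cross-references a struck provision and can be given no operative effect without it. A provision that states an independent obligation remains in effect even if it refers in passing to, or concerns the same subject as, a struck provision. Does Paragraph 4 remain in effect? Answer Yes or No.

Yes

Paragraph 1 is struck. The only function of Paragraph 2 is the survival period for Paragraph 1, so it cannot stand once Paragraph 1 is removed. Although Paragraph 6 refers to Paragraph 1, its operative terms do not depend on Paragraph 1, so it remains in effect. With no severability clause, the stated default rule severs what cannot stand and enforces each remaining provision that can operate on its own. Paragraph 3, Paragraph 4, Paragraph 5, Paragraph 6, Paragraph 7, and Paragraph 8 remain in effect. Paragraph 4 is among the surviving provisions, so the answer is yes.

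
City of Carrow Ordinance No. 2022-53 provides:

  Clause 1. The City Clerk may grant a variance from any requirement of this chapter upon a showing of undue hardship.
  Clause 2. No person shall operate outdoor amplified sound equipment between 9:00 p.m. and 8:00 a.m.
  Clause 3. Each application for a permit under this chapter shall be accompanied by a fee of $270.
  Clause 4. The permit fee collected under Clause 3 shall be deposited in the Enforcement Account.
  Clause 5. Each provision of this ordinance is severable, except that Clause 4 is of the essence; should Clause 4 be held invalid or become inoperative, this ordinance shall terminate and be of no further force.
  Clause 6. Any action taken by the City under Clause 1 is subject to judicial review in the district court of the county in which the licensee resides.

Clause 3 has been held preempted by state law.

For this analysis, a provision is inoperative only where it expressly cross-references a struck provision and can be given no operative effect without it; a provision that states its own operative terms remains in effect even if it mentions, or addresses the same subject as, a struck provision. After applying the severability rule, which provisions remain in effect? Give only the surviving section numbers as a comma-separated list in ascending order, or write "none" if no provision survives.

none

Clause 3 is struck. Clause 4 does nothing except set the disposition of the permit fee by reference to Clause 3; with Clause 3 gone it has no independent effect and is inoperative. Clause 5 makes Clause 4 an essential term, and Clause 4 has been rendered inoperative by the cascade; under Clause 5, the entire ordinance is therefore void. No provision of the ordinance survives.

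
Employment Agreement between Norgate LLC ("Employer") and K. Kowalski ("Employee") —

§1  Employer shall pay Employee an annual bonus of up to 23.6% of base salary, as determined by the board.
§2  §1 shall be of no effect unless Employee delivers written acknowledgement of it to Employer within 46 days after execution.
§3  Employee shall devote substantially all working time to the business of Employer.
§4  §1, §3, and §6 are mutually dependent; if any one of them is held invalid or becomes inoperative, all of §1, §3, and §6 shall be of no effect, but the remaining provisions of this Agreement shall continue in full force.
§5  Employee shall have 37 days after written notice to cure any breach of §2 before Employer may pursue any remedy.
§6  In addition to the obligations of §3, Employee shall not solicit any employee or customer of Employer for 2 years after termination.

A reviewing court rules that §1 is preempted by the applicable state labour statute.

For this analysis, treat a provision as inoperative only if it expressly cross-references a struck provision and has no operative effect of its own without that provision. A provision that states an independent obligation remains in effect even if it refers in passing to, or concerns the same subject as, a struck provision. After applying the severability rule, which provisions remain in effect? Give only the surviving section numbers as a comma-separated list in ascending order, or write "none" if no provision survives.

§1 is struck. §2 merely fixes the acknowledgement condition for §1; with §1 gone it has nothing to operate on and falls away. §5 merely fixes the cure period for breach of §2; with §2 gone it has nothing to operate on and falls away. §4 declares §1, §3, and §6 mutually dependent; since one of them has fallen, all of them are of no effect. That brings down §3 and §6 as well. The remainder continues in force under §4. Only §4 remains in effect.

4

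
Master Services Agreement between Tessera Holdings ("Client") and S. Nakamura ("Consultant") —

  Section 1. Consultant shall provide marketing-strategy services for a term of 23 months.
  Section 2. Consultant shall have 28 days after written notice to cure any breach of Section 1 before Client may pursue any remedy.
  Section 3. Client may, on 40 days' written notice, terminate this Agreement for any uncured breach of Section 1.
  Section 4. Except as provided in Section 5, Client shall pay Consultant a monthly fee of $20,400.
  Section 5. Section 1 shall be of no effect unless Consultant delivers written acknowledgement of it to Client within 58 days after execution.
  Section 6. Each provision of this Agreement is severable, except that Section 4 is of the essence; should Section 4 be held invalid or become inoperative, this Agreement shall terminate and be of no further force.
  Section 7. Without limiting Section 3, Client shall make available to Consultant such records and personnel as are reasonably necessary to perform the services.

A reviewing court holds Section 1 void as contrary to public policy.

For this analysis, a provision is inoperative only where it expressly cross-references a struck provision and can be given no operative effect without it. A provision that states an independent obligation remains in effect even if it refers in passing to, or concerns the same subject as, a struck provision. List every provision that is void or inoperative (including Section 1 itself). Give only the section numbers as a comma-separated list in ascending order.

1, 2, 3, 5

Section 1 is struck. The only function of Section 2 is the cure period for breach of Section 1, so it cannot stand once Section 1 is removed. Section 3 operates only by reference to Section 1, so it falls with Section 1. Section 5 has no operative effect of its own apart from Section 1 and is therefore inoperative. Although Section 7 refers to Section 3, its operative terms do not depend on Section 3, so it remains in effect. Section 4 mentions Section 5 but its own obligation stands independently of Section 5, so Section 4 is not affected. Section 6 makes Section 4 an essential term, but Section 4 is unaffected, so the severability proviso in Section 6 preserves the remaining provisions. That leaves Section 4, Section 6, and Section 7 in effect.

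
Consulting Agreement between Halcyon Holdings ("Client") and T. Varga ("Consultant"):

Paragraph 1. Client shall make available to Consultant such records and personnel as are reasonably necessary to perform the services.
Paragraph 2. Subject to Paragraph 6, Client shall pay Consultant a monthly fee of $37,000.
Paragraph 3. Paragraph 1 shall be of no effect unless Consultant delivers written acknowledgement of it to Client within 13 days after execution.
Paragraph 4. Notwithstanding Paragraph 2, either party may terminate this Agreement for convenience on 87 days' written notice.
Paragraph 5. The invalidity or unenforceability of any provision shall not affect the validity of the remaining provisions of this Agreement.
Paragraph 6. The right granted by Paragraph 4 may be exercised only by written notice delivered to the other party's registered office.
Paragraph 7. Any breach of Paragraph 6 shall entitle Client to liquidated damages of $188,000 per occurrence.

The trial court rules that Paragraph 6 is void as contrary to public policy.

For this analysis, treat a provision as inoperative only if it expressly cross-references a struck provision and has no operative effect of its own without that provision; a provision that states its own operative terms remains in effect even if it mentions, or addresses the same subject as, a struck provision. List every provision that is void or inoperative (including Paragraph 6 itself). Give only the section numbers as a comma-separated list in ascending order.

6, 7

Paragraph 6 is struck. Paragraph 7 has no operative effect of its own apart from Paragraph 6 and is therefore inoperative. Paragraph 2 mentions Paragraph 6 but its own obligation stands independently of Paragraph 6, so Paragraph 2 is not affected. Paragraph 5 is a severability clause and preserves every provision that can still be given independent effect. Paragraph 1, Paragraph 2, Paragraph 3, Paragraph 4, and Paragraph 5 remain in effect.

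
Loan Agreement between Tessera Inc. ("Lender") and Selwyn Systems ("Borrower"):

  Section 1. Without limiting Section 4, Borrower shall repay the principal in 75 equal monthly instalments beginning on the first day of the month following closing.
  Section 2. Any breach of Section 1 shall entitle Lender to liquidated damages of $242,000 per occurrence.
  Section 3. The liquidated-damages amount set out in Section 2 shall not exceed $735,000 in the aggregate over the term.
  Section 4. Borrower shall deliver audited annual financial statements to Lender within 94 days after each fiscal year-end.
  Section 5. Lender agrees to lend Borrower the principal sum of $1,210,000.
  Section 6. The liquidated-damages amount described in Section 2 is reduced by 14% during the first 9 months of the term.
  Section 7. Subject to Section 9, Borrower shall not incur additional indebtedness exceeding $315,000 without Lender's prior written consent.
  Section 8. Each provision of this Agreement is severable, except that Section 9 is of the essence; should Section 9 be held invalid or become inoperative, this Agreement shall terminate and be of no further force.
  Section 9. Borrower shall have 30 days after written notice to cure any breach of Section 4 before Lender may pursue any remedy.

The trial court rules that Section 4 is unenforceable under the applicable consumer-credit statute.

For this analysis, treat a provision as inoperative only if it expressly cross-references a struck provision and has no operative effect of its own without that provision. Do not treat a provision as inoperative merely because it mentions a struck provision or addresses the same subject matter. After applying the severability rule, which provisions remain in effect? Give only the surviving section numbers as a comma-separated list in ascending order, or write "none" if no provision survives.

Section 4 is struck. Section 9 operates only by reference to Section 4, so it falls with Section 4. Section 8 makes Section 9 an essential term, and Section 9 has been rendered inoperative by the cascade; under Section 8, the entire Agreement is therefore void. No provision of the Agreement survives.

none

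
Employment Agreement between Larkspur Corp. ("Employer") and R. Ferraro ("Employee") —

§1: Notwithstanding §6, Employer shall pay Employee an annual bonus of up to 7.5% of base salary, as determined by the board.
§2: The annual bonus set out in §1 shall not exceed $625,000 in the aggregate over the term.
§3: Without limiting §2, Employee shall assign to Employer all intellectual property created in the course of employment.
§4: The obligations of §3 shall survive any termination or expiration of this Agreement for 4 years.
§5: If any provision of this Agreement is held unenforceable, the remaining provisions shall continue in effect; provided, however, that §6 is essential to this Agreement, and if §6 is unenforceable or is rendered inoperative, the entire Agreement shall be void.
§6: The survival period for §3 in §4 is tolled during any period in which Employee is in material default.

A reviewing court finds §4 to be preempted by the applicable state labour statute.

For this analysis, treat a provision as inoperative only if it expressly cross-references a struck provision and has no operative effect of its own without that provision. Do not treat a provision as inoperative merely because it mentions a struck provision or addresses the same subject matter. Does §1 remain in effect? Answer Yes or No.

No

§4 is struck. The whole of §6 is the tolling of the survival period for §3, defined by reference to §4, so §6 cannot stand once §4 is removed. §5 makes §6 an essential term, and §6 has been rendered inoperative by the cascade; under §5, the entire Agreement is therefore void. No provision of the Agreement survives. §1 is among the inoperative provisions, so the answer is no.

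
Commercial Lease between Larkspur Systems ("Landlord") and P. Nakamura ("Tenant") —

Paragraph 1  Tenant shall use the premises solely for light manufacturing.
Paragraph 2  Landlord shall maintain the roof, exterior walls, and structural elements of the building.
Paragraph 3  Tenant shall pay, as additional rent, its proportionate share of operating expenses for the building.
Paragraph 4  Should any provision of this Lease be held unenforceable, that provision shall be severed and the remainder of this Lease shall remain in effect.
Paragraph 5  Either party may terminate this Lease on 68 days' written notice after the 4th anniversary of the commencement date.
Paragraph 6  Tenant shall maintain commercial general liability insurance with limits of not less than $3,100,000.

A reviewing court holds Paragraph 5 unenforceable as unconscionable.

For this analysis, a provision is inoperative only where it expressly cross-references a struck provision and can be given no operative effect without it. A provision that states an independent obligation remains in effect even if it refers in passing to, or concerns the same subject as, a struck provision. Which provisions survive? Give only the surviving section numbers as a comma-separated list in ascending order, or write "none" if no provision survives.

Paragraph 5 is struck. Nothing else in the Lease is defined by reference to Paragraph 5. Under the severability clause in Paragraph 4, the remaining provisions continue in force. The provisions still in force are Paragraph 1, Paragraph 2, Paragraph 3, Paragraph 4, and Paragraph 6.

1, 2, 3, 4, 6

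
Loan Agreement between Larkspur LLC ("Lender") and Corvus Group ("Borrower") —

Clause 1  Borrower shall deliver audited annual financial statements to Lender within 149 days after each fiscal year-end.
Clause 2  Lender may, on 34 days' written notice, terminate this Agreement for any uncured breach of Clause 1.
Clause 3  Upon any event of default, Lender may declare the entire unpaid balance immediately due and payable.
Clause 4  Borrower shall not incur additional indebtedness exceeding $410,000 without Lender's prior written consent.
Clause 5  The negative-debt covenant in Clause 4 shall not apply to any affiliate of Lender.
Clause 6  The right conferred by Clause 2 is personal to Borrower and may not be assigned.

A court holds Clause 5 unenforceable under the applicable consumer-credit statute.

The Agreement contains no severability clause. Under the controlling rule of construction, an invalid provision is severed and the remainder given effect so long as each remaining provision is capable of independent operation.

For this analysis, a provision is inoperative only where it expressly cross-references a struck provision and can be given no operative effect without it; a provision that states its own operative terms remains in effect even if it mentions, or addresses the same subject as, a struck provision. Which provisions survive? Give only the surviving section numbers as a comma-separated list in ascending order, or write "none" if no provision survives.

1, 2, 3, 4, 6

Clause 5 is struck. No other provision's operative terms depend on Clause 5. With no severability clause, the stated default rule severs what cannot stand and enforces each remaining provision that can operate on its own. The provisions still in force are Clause 1, Clause 2, Clause 3, Clause 4, and Clause 6.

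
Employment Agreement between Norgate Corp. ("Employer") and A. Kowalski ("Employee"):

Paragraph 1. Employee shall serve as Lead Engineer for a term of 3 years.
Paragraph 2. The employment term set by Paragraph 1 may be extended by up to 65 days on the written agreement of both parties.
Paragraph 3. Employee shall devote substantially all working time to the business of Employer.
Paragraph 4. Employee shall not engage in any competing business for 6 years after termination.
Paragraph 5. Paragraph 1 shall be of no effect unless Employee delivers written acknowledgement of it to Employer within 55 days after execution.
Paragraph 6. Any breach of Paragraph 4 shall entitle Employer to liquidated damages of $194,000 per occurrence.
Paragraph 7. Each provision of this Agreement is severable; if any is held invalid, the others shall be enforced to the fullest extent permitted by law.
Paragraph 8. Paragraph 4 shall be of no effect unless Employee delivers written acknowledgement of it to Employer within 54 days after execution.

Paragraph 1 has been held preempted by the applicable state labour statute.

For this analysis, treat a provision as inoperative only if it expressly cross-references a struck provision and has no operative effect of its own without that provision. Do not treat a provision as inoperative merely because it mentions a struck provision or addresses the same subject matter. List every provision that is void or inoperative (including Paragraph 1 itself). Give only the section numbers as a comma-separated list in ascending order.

Paragraph 1 is struck. Paragraph 2 operates only by reference to Paragraph 1, so it falls with Paragraph 1. Paragraph 5 operates only by reference to Paragraph 1, so it falls with Paragraph 1. Under the severability clause in Paragraph 7, the remaining provisions continue in force. That leaves Paragraph 3, Paragraph 4, Paragraph 6, Paragraph 7, and Paragraph 8 in effect.

1, 2, 5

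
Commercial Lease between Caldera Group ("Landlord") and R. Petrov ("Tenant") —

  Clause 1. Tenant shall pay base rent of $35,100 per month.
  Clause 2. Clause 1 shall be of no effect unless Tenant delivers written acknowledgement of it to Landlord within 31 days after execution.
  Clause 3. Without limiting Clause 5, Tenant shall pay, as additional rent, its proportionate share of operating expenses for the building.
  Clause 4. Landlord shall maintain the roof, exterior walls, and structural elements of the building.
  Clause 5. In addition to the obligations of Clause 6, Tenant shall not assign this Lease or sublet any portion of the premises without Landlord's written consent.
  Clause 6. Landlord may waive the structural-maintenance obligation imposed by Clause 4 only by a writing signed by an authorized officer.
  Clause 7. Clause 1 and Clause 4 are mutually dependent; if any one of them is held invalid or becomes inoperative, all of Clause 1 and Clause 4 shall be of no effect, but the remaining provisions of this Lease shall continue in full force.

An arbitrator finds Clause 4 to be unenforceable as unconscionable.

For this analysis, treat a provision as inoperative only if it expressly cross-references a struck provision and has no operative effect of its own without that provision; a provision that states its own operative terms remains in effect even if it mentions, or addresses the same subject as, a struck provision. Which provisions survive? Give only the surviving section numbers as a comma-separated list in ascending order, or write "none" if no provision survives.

Clause 4 is struck. Clause 6 operates only by reference to Clause 4, so it falls with Clause 4. Clause 5 mentions Clause 6 but its own obligation stands independently of Clause 6, so Clause 5 is not affected. Clause 7 declares Clause 1 and Clause 4 mutually dependent; since one of them has fallen, all of them are of no effect. That brings down Clause 1 as well. Clause 2 in turn depends solely on a provision now struck and likewise falls. The remainder continues in force under Clause 7. The provisions still in force are Clause 3, Clause 5, and Clause 7.

3, 5, 7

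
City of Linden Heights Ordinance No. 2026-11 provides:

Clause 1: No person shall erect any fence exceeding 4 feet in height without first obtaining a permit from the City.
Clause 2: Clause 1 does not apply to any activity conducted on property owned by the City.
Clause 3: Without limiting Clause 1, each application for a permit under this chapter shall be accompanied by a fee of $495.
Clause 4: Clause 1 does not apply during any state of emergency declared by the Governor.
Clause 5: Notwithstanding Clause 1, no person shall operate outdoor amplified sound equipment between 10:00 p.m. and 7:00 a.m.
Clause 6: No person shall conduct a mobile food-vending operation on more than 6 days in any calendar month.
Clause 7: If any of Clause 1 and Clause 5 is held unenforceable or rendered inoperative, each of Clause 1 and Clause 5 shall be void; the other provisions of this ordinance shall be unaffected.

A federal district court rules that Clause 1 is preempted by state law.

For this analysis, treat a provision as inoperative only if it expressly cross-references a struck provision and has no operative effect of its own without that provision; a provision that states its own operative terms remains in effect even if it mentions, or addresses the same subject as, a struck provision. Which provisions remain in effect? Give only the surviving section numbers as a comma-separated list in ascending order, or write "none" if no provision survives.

3, 6, 7

Clause 1 is struck. The only function of Clause 2 is the public-property exemption from Clause 1, so it cannot stand once Clause 1 is removed. Clause 4 has no operative effect of its own apart from Clause 1 and is therefore inoperative. Although Clause 3 refers to Clause 1, its operative terms do not depend on Clause 1, so it remains in effect. Clause 7 declares Clause 1 and Clause 5 mutually dependent; since one of them has fallen, all of them are of no effect. That brings down Clause 5 as well. The remainder continues in force under Clause 7. The provisions still in force are Clause 3, Clause 6, and Clause 7.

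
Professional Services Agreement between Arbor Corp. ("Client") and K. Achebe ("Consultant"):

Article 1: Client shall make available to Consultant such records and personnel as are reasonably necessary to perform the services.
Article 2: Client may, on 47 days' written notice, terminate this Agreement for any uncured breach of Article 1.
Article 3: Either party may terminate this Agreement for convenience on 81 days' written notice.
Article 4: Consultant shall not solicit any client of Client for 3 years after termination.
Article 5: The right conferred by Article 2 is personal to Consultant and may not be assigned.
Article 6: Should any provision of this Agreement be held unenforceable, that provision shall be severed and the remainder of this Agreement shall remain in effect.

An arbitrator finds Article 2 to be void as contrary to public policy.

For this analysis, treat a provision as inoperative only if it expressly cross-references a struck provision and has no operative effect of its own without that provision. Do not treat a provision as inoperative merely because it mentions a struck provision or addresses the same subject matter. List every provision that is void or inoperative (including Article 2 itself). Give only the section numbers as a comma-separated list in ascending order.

2, 5

Article 2 is struck. Article 5 operates only by reference to Article 2, so it falls with Article 2. Under the severability clause in Article 6, the remaining provisions continue in force. Article 1, Article 3, Article 4, and Article 6 remain in effect.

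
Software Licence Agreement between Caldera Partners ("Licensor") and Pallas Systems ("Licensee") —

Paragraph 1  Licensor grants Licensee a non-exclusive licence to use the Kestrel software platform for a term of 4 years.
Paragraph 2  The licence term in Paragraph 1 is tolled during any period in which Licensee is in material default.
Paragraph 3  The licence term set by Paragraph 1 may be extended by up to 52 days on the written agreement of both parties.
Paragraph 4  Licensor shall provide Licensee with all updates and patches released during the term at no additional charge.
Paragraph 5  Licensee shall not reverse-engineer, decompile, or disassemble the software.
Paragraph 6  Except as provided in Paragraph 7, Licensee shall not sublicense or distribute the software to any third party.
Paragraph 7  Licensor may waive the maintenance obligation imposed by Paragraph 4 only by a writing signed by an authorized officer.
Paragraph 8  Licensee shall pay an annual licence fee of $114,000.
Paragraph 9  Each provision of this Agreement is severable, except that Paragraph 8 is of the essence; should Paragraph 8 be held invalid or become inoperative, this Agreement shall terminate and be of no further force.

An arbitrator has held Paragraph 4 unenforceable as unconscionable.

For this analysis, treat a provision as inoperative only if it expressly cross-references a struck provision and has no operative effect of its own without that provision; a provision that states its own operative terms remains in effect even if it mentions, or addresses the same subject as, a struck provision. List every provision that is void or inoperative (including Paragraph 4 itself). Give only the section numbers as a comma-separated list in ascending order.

4, 7

Paragraph 4 is struck. Paragraph 7 merely fixes the waiver condition for Paragraph 4; with Paragraph 4 gone it has nothing to operate on and falls away. Paragraph 6 mentions Paragraph 7 but its own obligation stands independently of Paragraph 7, so Paragraph 6 is not affected. Paragraph 9 makes Paragraph 8 an essential term, but Paragraph 8 is unaffected, so the severability proviso in Paragraph 9 preserves the remaining provisions. The provisions still in force are Paragraph 1, Paragraph 2, Paragraph 3, Paragraph 5, Paragraph 6, Paragraph 8, and Paragraph 9.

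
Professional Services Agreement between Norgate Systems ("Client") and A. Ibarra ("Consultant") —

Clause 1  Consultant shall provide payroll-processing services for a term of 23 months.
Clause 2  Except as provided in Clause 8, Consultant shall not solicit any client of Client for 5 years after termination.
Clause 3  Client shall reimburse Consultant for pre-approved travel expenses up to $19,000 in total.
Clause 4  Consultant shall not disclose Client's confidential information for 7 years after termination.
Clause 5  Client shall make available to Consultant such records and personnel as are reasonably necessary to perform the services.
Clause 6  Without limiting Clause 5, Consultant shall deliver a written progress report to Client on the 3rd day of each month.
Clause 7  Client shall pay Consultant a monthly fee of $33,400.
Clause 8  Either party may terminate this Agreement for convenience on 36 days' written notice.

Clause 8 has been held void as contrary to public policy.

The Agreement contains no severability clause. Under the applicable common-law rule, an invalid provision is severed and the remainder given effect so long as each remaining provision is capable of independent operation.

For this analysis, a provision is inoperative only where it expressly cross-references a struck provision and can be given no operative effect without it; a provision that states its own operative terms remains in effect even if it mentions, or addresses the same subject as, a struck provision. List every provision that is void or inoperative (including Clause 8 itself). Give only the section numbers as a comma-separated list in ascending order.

Clause 8 is struck. Although Clause 2 refers to Clause 8, its operative terms do not depend on Clause 8, so it remains in effect. No other provision's operative terms depend on Clause 8. Under the stated default rule, only provisions that cannot operate independently fall away; the rest are enforced. Clause 1, Clause 2, Clause 3, Clause 4, Clause 5, Clause 6, and Clause 7 remain in effect.

8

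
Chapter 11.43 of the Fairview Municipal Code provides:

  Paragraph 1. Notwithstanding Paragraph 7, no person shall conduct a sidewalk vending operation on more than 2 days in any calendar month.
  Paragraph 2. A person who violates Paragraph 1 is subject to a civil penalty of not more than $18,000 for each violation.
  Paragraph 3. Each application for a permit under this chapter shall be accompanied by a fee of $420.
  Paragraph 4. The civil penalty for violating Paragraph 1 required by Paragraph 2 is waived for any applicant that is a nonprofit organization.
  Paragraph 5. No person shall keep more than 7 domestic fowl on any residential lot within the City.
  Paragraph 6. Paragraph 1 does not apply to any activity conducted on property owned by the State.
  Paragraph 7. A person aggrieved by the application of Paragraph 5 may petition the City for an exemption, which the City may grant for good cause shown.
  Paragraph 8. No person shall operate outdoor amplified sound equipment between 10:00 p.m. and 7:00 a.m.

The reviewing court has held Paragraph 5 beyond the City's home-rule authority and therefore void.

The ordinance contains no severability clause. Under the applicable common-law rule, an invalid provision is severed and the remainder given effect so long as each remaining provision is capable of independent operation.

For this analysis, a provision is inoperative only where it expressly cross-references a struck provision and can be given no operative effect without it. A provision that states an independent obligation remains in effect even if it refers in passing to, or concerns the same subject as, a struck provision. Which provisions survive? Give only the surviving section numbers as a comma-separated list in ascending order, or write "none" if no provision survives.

1, 2, 3, 4, 6, 8

Paragraph 5 is struck. Paragraph 7 operates only by reference to Paragraph 5, so it falls with Paragraph 5. Although Paragraph 1 refers to Paragraph 7, its operative terms do not depend on Paragraph 7, so it remains in effect. With no severability clause, the stated default rule severs what cannot stand and enforces each remaining provision that can operate on its own. Paragraph 1, Paragraph 2, Paragraph 3, Paragraph 4, Paragraph 6, and Paragraph 8 remain in effect.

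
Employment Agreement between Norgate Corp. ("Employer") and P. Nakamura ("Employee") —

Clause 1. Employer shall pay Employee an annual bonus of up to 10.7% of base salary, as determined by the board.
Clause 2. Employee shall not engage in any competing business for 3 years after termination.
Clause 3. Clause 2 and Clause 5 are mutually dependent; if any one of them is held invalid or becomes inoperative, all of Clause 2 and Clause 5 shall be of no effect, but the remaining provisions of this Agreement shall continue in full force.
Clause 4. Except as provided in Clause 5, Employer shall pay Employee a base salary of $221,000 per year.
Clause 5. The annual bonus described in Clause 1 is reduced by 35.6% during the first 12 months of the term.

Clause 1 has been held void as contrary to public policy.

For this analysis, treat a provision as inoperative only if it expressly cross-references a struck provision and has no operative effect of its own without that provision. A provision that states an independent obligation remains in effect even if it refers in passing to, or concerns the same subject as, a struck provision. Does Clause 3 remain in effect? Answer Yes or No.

Yes

Clause 1 is struck. Clause 5 has no operative effect of its own apart from Clause 1 and is therefore inoperative. Although Clause 4 refers to Clause 5, its operative terms do not depend on Clause 5, so it remains in effect. Clause 3 declares Clause 2 and Clause 5 mutually dependent; since one of them has fallen, all of them are of no effect. That brings down Clause 2 as well. The remainder continues in force under Clause 3. Clause 3 and Clause 4 remain in effect. Clause 3 is among the surviving provisions, so the answer is yes.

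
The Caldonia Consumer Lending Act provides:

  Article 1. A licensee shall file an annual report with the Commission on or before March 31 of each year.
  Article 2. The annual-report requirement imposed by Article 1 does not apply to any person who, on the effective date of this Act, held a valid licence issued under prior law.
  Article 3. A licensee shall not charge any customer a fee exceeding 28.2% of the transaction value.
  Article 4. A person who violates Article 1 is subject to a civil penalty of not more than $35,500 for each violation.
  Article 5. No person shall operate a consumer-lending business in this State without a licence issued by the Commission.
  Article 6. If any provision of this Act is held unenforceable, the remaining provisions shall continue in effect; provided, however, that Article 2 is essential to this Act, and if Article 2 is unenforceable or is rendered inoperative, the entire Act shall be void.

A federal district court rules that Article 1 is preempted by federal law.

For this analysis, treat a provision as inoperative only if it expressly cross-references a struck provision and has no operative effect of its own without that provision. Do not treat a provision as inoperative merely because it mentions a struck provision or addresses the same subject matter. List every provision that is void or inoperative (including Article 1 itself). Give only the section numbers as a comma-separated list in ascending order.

Article 1 is struck. Article 2 has no operative effect of its own apart from Article 1 and is therefore inoperative. Article 4 merely fixes the civil penalty for violating Article 1; with Article 1 gone it has nothing to operate on and falls away. Article 6 makes Article 2 an essential term, and Article 2 has been rendered inoperative by the cascade; under Article 6, the entire Act is therefore void. No provision of the Act survives.

1, 2, 3, 4, 5, 6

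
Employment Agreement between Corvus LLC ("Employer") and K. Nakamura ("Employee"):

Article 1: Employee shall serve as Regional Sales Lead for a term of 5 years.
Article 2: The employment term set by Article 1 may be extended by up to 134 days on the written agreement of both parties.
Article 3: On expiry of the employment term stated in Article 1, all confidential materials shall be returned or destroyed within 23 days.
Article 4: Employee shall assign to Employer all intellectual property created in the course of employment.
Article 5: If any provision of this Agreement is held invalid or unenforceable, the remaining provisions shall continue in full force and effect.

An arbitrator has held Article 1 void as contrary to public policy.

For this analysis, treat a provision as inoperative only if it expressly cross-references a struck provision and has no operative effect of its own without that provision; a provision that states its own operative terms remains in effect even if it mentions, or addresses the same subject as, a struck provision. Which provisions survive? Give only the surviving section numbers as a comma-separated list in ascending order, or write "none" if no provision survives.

Article 1 is struck. The whole of Article 2 is the extension of the employment term, defined by reference to Article 1, so Article 2 cannot stand once Article 1 is removed. Article 3 has no operative effect of its own apart from Article 1 and is therefore inoperative. Under the severability clause in Article 5, the remaining provisions continue in force. The provisions still in force are Article 4 and Article 5.

4, 5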